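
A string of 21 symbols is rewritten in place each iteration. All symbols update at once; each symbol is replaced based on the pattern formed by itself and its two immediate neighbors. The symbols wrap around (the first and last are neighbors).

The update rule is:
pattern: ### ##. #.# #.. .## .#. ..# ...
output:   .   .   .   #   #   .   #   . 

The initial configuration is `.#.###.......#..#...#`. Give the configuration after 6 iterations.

...#..#.....#.##.#.#.
..#.##.#...#..#.....#
##..#...#.#.##.#...#.
#.##.#.#....#...#.#..
..#.....#..#.#.#...##
##.#...#.##.....#.##.

##.#...#.##.....#.##.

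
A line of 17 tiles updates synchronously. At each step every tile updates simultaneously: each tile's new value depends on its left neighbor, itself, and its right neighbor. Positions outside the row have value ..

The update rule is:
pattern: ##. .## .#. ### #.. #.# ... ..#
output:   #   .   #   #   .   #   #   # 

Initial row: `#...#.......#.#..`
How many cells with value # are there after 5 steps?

14

step 1: #.###.#########.#
step 2: ##.###.##########
step 3: .##.###.#########
step 4: #.##.###.########
step 5: ##.##.###.#######
count of #: 14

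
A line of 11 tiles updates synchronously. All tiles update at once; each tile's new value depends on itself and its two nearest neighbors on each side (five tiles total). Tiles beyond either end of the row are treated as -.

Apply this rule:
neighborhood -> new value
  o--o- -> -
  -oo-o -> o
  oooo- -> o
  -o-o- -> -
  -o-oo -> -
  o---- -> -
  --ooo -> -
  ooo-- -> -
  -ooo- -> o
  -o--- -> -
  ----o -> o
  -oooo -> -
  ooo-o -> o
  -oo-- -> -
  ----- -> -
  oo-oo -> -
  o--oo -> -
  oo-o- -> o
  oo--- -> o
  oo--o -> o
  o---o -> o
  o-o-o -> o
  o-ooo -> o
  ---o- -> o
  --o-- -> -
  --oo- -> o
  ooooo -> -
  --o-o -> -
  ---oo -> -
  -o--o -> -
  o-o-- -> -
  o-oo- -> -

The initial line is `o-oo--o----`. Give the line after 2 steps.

----o------
--oo-------

--oo-------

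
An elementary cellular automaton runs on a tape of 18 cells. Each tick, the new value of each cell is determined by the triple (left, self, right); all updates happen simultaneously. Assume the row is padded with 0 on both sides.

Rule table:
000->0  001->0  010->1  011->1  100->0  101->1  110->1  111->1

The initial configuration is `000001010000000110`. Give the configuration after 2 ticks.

000001110000000110

tick 1: 000001110000000110
tick 2: 000001110000000110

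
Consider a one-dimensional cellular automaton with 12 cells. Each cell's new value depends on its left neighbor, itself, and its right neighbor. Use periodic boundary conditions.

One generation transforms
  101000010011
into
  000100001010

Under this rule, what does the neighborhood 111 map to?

At position 11 the neighborhood is 111; the next row has 0 there.

0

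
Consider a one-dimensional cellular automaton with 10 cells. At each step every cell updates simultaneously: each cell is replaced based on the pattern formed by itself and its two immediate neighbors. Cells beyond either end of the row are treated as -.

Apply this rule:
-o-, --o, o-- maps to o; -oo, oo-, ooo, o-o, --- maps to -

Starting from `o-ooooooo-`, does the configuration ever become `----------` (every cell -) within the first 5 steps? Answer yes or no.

no

o--------o
oo------oo
--o----o--
-ooo--ooo-
o---oo---o
step 5 is o---oo---o, still not uniform -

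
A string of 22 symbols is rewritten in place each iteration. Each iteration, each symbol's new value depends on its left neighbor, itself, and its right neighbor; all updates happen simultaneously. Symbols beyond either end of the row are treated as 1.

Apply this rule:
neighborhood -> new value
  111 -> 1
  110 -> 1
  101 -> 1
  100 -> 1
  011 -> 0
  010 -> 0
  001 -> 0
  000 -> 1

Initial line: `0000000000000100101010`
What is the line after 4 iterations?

1111111111110010010101
1111111111111001001010
1111111111111100100101
1111111111111110010010

1111111111111110010010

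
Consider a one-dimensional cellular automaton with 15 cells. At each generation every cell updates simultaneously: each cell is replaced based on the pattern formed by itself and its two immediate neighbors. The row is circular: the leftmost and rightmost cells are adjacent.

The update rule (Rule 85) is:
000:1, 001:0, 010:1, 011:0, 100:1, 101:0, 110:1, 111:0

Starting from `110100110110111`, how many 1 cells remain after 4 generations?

010110010010000
010011011011111
011001001000001
001101101111101
count of 1: 10

10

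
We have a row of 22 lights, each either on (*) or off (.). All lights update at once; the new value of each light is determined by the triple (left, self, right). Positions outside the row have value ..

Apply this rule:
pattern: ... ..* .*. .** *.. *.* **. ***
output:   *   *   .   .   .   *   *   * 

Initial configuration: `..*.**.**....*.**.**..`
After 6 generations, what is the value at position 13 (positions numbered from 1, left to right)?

.

generation 1: **.*.**.*.***.*.**.*.*
generation 2: .**.*.**.*.***.*.**.*.
generation 3: *.**.*.**.*.***.*.**..
generation 4: .*.**.*.**.*.***.*.*.*
generation 5: *.*.**.*.**.*.***.*.*.
generation 6: .*.*.**.*.**.*.***.*..
position 13 holds .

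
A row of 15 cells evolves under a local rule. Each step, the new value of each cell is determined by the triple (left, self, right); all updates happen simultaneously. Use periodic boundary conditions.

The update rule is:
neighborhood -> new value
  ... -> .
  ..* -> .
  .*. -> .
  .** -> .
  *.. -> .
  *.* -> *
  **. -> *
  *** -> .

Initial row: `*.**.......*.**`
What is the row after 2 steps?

**.*........*..
.**............

.**............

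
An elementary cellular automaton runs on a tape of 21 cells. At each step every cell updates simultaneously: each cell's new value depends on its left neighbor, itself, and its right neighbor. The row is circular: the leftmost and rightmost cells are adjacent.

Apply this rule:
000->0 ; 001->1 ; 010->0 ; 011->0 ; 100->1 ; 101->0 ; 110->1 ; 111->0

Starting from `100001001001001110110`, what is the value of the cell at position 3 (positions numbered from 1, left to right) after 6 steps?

step 1: 010010110110110010010
step 2: 101100010010011101101
step 3: 100110101101100100100
step 4: 011010000100111011011
step 5: 001001001011001001001
step 6: 110110110001110110110
position 3 holds 0

0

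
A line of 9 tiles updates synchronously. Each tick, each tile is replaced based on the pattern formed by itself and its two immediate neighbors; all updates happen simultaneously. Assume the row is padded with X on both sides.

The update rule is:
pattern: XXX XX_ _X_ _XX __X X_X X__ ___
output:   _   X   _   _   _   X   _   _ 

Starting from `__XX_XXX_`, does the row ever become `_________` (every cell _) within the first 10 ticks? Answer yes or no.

tick 1: ___XX__XX
tick 2: ____X____
tick 3: _________
all cells are _ at tick 3

yes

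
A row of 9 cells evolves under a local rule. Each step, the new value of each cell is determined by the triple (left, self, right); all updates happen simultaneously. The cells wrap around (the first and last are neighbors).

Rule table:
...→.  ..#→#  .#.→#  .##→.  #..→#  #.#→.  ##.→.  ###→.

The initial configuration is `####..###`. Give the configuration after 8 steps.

.#......#

step 1: ....##...
step 2: ...#..#..
step 3: ..######.
step 4: .#......#
step 5: .##....##
step 6: ...#..#..  (repeats step 2; period 4)
step 8: .#......#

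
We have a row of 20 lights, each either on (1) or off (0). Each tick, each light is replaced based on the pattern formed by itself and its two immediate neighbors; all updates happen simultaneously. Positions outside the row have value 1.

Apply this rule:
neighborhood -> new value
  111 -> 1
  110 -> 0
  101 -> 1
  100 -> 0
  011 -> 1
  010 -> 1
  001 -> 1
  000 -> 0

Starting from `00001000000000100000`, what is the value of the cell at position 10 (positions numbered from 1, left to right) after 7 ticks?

tick 1: 00011000000001100001
tick 2: 00110000000011000011
tick 3: 01100000000110000111
tick 4: 11000000001100001111
tick 5: 10000000011000011111
tick 6: 00000000110000111111
tick 7: 00000001100001111111
position 10 holds 0

0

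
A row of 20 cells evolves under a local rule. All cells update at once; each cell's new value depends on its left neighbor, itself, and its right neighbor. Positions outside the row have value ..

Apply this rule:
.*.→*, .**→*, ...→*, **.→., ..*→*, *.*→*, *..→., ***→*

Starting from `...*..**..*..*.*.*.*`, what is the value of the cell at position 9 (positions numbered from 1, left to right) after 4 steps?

.

****.**..**.********
***.**..**.********.
**.**..**.********..
*.**..**.********..*
position 9 holds .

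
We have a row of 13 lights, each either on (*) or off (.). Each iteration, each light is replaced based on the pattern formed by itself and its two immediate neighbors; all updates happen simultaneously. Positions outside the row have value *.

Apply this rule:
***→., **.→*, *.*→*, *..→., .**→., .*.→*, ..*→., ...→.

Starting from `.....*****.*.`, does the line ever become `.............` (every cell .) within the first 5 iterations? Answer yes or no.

yes

.........****
.............
all cells are . at iteration 2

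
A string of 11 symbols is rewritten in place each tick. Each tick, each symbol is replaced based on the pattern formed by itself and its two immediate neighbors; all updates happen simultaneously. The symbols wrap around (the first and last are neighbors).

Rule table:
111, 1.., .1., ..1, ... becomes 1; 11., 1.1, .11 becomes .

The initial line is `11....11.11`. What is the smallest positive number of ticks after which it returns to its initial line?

11

1.1111....1
...11.1111.
111....11.1
11.1111....
....11.1111
1111....11.
.11.1111...
1....11.111
.1111....11
..11.1111..
11....11.11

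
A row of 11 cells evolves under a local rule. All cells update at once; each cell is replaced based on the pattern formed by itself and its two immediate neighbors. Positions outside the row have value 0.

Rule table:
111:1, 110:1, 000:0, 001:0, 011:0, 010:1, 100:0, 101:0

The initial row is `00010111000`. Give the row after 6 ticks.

00010011000
00010001000
00010001000  (fixed point — unchanged through tick 6)

00010001000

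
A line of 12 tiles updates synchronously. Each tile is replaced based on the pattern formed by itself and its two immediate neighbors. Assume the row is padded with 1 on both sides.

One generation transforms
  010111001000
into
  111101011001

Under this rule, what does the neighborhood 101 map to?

1

At position 0 the neighborhood is 101; the next row has 1 there.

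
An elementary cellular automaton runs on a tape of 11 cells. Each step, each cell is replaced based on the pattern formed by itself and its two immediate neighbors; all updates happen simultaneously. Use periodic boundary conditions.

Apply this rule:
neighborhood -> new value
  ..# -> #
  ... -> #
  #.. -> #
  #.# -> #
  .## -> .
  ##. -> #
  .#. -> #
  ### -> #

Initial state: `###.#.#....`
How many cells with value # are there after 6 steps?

.##########
#.#########
##.########
###.#######
####.######
#####.#####
count of #: 10

10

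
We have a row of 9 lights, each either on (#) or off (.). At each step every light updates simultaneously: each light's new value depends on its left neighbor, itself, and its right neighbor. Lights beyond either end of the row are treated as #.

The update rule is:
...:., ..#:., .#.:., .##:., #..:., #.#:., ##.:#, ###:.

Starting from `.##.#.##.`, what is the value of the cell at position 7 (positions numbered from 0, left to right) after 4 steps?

.

..#....#.
.........
.........  (fixed point — unchanged through step 4)
position 7 holds .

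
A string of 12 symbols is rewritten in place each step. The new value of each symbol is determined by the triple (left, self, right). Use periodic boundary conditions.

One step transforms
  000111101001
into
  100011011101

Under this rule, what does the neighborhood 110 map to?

0

At position 6 the neighborhood is 110; the next row has 0 there.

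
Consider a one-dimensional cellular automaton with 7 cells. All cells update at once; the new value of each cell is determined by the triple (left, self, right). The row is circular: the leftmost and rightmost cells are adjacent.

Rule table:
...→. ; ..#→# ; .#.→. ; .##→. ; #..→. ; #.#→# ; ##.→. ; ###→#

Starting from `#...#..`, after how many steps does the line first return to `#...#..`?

...#..#
..#..#.
.#..#..
#..#...
..#...#
.#...#.
#...#..

7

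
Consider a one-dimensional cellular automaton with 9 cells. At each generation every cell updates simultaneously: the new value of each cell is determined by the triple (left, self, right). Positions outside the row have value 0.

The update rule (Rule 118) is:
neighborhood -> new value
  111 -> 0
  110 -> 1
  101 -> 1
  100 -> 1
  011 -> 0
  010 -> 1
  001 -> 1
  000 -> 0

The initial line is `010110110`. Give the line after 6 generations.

generation 1: 111011011
generation 2: 001101101
generation 3: 010110111
generation 4: 111011001
generation 5: 001101111
generation 6: 010110001

010110001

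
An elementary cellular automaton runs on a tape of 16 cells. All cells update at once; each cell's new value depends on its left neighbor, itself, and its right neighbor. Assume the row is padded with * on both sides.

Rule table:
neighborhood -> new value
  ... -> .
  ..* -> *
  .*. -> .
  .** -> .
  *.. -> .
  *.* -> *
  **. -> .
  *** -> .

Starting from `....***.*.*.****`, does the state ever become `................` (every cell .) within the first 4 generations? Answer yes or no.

no

generation 1: ...*...*.*.*....
generation 2: ..*...*.*.*....*
generation 3: .*...*.*.*....*.
generation 4: *...*.*.*....*.*
generation 4 is *...*.*.*....*.*, still not uniform .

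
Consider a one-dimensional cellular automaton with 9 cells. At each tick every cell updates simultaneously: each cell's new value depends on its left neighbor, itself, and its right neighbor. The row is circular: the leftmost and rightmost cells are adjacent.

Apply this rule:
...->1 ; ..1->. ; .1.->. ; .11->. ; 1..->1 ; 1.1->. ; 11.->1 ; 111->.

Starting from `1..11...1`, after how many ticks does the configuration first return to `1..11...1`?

11..111..
.11...11.
..111..11
1...11..1
111..11..
..11..11.
1..11..11
11..11...
.11..111.
..11...11
1..111..1
11...11..
.111..11.
...11..11
11..11..1
.11..11..
..11..111
1..11...1

18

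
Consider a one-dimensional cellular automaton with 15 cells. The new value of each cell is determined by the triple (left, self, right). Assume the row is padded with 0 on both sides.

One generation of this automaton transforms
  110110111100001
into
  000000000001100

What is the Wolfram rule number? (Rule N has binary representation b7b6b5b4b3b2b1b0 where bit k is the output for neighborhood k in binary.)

position 7: 111 → 0  (bit 7 = 0)
position 1: 110 → 0  (bit 6 = 0)
position 2: 101 → 0  (bit 5 = 0)
position 10: 100 → 0  (bit 4 = 0)
position 0: 011 → 0  (bit 3 = 0)
position 14: 010 → 0  (bit 2 = 0)
position 13: 001 → 0  (bit 1 = 0)
position 11: 000 → 1  (bit 0 = 1)
bits b7..b0 = 00000001 = 1

1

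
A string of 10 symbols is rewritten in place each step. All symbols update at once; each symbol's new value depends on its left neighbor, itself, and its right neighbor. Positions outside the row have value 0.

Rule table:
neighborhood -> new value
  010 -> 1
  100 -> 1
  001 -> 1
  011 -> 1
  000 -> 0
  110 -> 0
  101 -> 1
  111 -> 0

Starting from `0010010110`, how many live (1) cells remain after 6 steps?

0111111101
1100000011
1010000110
1111001101
1000111011
1101100110
count of 1: 6

6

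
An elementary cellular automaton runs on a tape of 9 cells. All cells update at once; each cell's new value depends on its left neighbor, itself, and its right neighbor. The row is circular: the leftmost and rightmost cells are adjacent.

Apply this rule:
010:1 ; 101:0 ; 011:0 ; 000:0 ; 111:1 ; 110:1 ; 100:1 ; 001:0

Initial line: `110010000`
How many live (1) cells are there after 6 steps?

4

011011000
001001100
001100110
000110011
100011001
110001100
count of 1: 4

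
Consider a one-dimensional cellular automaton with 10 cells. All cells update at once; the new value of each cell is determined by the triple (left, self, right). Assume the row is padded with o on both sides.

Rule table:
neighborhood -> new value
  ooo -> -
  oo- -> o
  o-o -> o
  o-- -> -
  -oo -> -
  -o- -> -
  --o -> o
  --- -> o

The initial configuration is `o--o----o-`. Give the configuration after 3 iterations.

o-o--ooo-o
oo--o--oo-
-o-o--o-oo

-o-o--o-oo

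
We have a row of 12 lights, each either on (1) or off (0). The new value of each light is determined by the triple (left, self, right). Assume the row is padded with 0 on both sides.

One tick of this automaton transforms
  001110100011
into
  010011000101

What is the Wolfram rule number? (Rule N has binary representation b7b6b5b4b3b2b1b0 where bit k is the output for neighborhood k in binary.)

position 3: 111 → 0  (bit 7 = 0)
position 4: 110 → 1  (bit 6 = 1)
position 5: 101 → 1  (bit 5 = 1)
position 7: 100 → 0  (bit 4 = 0)
position 2: 011 → 0  (bit 3 = 0)
position 6: 010 → 0  (bit 2 = 0)
position 1: 001 → 1  (bit 1 = 1)
position 0: 000 → 0  (bit 0 = 0)
bits b7..b0 = 01100010 = 98

98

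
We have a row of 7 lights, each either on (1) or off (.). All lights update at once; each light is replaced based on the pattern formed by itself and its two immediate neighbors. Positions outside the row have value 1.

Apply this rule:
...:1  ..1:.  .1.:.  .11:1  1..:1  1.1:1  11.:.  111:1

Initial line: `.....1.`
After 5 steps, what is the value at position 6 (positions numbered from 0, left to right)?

step 1: 1111..1
step 2: 111.1.1
step 3: 11.1.11
step 4: 1.1.111
step 5: .1.1111
position 6 holds 1

1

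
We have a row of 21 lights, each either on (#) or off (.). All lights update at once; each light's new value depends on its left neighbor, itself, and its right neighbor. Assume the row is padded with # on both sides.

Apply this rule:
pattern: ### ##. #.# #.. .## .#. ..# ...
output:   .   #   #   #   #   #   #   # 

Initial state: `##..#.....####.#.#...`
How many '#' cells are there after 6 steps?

6

step 1: .##########..########
step 2: ##........####.......
step 3: .##########..########  (repeats step 1; period 2)
step 6: ##........####.......
count of #: 6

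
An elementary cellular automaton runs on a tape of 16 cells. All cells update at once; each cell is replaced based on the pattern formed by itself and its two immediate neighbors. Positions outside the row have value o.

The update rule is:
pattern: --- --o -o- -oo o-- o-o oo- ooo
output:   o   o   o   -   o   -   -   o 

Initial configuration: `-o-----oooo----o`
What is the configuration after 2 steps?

step 1: -oooooo-oo-oooo-
step 2: --oooo------oo--

--oooo------oo--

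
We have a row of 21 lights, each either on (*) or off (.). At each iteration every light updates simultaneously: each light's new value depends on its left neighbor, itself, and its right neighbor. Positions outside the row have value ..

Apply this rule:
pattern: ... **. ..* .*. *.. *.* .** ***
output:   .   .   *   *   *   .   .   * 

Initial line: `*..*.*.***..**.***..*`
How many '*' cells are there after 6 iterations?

10

****.*..*.**....*.***
.**..****...*..**..*.
*..**.**.*.****..****
***......*..**.**.**.
.*.*....****........*
**.**..*.**.*......**
count of *: 10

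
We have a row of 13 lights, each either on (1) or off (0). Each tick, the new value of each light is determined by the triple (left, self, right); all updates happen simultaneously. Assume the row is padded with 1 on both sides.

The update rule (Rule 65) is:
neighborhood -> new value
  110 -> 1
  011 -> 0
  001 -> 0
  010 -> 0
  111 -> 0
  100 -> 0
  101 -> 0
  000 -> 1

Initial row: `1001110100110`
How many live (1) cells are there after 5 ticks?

1000010000010
1011000111000
1001010001010
1000000100000
1011110001110
count of 1: 8

8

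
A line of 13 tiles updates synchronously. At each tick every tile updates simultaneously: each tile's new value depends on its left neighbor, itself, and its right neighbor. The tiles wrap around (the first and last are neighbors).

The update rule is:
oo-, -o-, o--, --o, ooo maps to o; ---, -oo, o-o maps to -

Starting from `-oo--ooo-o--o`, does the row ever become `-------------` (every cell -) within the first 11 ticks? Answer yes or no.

no

--ooo-oo-oooo
oo-oo--o--ooo
oo--oooooo-oo
oooo-ooooo--o
oooo--oooooo-
-ooooo-ooooo-
o-oooo--ooooo
o--ooooo-oooo
ooo-oooo--ooo
ooo--ooooo-oo
ooooo-oooo--o
tick 11 is ooooo-oooo--o, still not uniform -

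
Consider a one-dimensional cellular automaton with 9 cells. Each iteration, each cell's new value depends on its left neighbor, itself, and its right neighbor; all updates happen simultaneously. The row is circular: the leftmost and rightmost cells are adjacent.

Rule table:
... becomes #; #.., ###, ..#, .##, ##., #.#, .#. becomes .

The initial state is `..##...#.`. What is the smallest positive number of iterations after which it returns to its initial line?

2

iteration 1: #....#...
iteration 2: ..##...#.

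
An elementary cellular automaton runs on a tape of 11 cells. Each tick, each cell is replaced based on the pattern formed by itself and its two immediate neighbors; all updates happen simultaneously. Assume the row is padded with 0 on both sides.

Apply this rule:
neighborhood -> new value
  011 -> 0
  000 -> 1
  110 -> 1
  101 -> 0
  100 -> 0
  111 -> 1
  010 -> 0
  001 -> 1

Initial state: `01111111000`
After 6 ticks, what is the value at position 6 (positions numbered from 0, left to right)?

0

10111111011
00011111001
11101111010
01100111000
10101011011
00000001001
position 6 holds 0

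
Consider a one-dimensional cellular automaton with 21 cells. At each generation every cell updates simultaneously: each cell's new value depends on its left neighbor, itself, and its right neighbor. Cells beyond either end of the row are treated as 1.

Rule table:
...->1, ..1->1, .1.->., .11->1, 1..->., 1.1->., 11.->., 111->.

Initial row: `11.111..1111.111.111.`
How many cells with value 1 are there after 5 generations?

10

...1...11....1...1...
.11..111..111..11..11
.1..11...11...11..11.
...11..111..111..11..
.111..11...11...11..1
count of 1: 10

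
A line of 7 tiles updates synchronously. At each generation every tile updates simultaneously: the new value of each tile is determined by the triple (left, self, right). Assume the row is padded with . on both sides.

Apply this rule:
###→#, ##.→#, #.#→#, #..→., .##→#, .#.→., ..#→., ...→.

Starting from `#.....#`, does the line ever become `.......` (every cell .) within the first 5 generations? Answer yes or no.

yes

.......
all cells are . at generation 1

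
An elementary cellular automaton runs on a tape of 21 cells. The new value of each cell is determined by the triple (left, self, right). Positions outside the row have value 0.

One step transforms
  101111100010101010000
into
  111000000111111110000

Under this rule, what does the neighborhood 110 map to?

At position 6 the neighborhood is 110; the next row has 0 there.

0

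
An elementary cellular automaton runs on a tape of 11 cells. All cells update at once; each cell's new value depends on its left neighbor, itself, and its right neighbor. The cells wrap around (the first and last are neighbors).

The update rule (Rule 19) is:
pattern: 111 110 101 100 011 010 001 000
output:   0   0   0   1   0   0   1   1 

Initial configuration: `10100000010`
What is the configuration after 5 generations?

00011111100

00011111100
11100000011
00011111100  (repeats generation 1; period 2)
generation 5: 00011111100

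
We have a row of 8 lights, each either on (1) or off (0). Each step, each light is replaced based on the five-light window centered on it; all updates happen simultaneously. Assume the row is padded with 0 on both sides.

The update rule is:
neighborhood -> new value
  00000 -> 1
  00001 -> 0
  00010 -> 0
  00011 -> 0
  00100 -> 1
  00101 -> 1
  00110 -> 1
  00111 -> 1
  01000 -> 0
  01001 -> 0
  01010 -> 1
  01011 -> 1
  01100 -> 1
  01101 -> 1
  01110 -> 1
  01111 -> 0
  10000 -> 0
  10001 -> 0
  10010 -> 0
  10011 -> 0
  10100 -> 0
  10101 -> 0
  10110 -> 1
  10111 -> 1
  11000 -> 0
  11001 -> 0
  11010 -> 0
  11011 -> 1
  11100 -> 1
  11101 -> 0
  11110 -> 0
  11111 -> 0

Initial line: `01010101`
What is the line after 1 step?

01101010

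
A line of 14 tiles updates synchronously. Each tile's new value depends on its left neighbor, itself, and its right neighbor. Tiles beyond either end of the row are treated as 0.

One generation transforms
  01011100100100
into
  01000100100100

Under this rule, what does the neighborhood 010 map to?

At position 1 the neighborhood is 010; the next row has 1 there.

1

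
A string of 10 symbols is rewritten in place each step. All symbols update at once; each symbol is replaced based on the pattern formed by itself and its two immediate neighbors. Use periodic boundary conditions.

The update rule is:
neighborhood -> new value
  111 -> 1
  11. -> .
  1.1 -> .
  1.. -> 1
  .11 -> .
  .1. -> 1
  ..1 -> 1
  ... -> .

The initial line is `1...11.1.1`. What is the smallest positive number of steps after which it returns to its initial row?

.1.1...1..
11.11.111.
.......1..
......111.
.....1.1.1
1...11.1.1

6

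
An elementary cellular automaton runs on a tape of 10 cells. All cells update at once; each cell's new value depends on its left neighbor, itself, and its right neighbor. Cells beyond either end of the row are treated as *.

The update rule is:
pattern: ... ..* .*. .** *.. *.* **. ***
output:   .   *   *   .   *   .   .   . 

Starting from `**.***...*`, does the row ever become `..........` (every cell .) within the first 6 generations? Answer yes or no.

......*.*.
*....**.*.
.*..*...*.
.*****.**.
..........
all cells are . at generation 5

yes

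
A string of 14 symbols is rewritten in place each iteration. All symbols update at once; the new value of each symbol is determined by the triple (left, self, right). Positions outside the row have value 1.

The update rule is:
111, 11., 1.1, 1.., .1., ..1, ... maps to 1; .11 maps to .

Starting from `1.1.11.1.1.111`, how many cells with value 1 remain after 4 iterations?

13

1111.111111.11
11111.111111.1
111111.111111.
1111111.111111
count of 1: 13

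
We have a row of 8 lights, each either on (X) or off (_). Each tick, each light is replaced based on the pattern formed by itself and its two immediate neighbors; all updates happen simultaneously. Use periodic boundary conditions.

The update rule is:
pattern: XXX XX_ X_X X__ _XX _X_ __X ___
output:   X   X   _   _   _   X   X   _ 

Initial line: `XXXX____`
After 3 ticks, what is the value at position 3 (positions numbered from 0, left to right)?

tick 1: _XXX___X
tick 2: __XX__XX
tick 3: _X_X_X_X
position 3 holds X

X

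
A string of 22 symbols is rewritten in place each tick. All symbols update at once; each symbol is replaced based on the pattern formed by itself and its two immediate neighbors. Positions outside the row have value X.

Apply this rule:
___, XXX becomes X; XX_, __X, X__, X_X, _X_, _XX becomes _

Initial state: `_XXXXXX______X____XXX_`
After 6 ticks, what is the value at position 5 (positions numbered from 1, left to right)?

X

tick 1: __XXXX__XXXX___XX__X__
tick 2: ___XX____XX__X________
tick 3: _X____XX_______XXXXXX_
tick 4: ___XX____XXXXX__XXXX__
tick 5: _X____XX__XXX____XX___
tick 6: ___XX______X__XX____X_
position 5 holds X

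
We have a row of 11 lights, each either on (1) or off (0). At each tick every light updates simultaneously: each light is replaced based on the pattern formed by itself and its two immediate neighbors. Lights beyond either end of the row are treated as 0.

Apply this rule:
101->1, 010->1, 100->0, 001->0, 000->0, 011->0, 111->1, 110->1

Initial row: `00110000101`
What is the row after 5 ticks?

tick 1: 00010000111
tick 2: 00010000011
tick 3: 00010000001
tick 4: 00010000001  (fixed point — unchanged through tick 5)

00010000001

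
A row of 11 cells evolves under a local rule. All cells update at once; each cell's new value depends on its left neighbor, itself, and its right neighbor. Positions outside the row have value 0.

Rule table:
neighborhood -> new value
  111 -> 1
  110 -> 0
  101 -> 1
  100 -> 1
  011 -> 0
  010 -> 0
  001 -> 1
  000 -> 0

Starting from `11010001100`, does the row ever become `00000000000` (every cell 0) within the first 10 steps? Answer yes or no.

no

step 1: 00101010010
step 2: 01010101101
step 3: 10101010010
step 4: 01010101101  (repeats step 2; period 2)
step 10: 01010101101
step 10 is 01010101101, still not uniform 0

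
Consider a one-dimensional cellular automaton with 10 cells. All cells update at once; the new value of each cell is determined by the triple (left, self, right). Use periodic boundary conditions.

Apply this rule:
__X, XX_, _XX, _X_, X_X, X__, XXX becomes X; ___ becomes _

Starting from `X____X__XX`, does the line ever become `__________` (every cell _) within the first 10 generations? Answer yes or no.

no

XX__XXXXXX
XXXXXXXXXX
XXXXXXXXXX  (fixed point — unchanged through generation 10)
generation 10 is XXXXXXXXXX, still not uniform _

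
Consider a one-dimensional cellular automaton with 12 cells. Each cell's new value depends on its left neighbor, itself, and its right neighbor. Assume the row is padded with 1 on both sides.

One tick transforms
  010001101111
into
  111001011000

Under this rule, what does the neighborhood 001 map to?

0

At position 4 the neighborhood is 001; the next row has 0 there.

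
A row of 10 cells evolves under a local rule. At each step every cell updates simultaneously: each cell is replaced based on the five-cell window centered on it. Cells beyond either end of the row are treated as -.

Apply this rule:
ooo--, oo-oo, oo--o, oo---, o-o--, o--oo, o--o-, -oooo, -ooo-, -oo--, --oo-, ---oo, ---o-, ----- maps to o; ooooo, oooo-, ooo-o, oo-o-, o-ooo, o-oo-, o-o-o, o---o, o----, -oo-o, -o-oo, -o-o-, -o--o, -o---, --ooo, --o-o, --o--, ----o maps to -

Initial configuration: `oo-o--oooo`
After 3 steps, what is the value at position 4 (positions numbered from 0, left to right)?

step 1: o--o-o-o-o
step 2: --o------o
step 3: -o---oo-o-
position 4 holds -

-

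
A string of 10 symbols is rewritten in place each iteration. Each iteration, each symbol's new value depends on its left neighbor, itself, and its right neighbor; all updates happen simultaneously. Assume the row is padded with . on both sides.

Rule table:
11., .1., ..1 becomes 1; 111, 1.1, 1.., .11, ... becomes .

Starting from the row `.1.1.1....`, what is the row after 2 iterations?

11.1.1....
.1.1.1....

.1.1.1....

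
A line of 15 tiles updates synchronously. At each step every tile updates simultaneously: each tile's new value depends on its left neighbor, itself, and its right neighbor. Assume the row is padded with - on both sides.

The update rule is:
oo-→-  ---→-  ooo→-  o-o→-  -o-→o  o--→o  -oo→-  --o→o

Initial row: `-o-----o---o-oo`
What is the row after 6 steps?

ooo---ooo-oo---
---o-o------o--
--oo-oo----ooo-
-o-----o--o---o
ooo---oooooo-oo
---o-o---------

---o-o---------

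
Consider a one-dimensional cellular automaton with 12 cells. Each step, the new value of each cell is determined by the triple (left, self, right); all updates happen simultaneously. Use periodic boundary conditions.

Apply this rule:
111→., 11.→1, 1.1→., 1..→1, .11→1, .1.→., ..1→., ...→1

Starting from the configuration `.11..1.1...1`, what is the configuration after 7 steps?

..11...1111.

step 1: .111....11..
step 2: .1.1111.1111
step 3: ...1..1.1..1
step 4: 11..1....1..
step 5: 111..111..1.
step 6: 1.11.1.11...
step 7: ..11...1111.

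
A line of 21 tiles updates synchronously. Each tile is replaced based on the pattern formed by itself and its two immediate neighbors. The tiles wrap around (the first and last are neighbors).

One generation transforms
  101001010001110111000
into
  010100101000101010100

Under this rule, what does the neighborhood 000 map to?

0

At position 9 the neighborhood is 000; the next row has 0 there.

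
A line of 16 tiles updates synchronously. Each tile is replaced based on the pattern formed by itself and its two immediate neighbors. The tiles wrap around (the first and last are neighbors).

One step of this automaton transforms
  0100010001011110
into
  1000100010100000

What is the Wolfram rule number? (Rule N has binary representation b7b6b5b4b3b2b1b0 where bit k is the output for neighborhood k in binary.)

34

position 12: 111 → 0  (bit 7 = 0)
position 14: 110 → 0  (bit 6 = 0)
position 10: 101 → 1  (bit 5 = 1)
position 2: 100 → 0  (bit 4 = 0)
position 11: 011 → 0  (bit 3 = 0)
position 1: 010 → 0  (bit 2 = 0)
position 0: 001 → 1  (bit 1 = 1)
position 3: 000 → 0  (bit 0 = 0)
bits b7..b0 = 00100010 = 34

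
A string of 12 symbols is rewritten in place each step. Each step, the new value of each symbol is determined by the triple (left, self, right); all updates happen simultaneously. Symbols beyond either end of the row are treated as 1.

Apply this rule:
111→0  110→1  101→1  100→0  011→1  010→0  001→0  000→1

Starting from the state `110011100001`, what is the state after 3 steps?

101100110000

010010101101
100001011111
101100110000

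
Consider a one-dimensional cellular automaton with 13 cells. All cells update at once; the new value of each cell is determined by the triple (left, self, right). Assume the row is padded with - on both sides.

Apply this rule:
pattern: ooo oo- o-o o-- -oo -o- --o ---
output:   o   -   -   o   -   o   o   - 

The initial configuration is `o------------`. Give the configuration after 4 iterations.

oo-----------
--o----------
-ooo---------
o-o-o--------

o-o-o--------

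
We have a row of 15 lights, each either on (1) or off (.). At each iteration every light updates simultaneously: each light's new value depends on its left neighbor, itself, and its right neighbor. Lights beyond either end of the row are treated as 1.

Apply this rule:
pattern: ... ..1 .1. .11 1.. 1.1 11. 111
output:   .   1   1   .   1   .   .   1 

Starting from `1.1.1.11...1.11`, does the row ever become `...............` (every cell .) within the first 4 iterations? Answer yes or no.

no

..1.1...1.11..1
111.11.11...11.
11.......1.1...
1.1.....11.11.1
iteration 4 is 1.1.....11.11.1, still not uniform .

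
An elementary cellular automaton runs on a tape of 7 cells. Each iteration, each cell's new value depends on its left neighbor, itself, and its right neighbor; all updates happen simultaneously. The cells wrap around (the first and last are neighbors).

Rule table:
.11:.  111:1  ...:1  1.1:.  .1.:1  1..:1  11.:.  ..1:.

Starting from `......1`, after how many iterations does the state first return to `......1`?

4

11111.1
1111...
.11.11.
......1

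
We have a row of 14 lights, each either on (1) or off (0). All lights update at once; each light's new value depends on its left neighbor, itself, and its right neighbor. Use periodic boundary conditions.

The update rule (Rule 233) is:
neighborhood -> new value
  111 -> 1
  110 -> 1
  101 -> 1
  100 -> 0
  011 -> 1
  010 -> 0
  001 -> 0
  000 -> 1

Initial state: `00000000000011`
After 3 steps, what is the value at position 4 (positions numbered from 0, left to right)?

01111111111011
11111111111111
11111111111111
position 4 holds 1

1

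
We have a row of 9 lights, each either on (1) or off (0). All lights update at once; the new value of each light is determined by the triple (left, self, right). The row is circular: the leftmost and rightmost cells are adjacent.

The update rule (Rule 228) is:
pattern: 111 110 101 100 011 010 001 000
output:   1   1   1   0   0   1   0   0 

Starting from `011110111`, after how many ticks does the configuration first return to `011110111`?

101111011
110111101
111011110
011101111
101110111
110111011
111011101
111101110
011110111

9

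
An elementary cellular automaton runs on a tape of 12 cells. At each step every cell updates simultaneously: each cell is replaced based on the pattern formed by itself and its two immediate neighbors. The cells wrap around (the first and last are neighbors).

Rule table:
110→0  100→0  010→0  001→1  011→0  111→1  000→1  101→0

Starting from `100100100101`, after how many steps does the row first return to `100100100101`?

3

001001001000
110010010011
100100100101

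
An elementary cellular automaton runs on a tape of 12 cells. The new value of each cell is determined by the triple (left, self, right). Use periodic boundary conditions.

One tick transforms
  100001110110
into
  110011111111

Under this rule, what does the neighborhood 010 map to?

1

At position 0 the neighborhood is 010; the next row has 1 there.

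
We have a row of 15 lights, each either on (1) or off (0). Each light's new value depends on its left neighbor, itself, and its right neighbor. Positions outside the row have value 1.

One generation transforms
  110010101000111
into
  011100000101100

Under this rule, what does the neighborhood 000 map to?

0

At position 10 the neighborhood is 000; the next row has 0 there.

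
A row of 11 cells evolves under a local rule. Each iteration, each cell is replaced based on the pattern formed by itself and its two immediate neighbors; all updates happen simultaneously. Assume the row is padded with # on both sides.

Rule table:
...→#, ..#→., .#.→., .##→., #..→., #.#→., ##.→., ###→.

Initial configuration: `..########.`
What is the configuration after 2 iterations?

.#########.

iteration 1: ...........
iteration 2: .#########.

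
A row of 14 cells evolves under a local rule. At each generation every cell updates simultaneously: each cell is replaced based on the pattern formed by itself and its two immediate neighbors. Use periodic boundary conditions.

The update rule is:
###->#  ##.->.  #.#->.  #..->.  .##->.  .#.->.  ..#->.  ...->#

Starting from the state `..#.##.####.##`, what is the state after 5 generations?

........##....
#######....###
######..##..##
#####........#
####..######..

####..######..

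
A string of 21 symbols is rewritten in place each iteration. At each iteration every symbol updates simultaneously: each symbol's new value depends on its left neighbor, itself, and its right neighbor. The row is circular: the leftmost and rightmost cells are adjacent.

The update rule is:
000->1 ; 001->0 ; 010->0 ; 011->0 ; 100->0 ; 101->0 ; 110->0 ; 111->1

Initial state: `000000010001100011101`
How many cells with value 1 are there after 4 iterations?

011111000100001001000
001110010001100000011
000100000100001111000
110001110001100110011
count of 1: 11

11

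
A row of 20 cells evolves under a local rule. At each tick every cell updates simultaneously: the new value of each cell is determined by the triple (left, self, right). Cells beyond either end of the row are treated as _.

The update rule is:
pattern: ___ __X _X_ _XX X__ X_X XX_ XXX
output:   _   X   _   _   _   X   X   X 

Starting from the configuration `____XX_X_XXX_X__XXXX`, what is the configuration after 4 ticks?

X_X_X_X_XX_X_XX_X_X_

tick 1: ___X_XX_X_XXX__X_XXX
tick 2: __X_X_XX_X_XX_X_X_XX
tick 3: _X_X_X_XX_X_XX_X_X_X
tick 4: X_X_X_X_XX_X_XX_X_X_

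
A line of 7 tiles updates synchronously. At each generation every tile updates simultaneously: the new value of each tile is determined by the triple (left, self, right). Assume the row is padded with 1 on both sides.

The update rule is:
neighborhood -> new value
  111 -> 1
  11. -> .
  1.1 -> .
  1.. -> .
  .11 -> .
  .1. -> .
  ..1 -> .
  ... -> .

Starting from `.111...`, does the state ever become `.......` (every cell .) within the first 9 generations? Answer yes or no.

generation 1: ..1....
generation 2: .......
all cells are . at generation 2

yes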